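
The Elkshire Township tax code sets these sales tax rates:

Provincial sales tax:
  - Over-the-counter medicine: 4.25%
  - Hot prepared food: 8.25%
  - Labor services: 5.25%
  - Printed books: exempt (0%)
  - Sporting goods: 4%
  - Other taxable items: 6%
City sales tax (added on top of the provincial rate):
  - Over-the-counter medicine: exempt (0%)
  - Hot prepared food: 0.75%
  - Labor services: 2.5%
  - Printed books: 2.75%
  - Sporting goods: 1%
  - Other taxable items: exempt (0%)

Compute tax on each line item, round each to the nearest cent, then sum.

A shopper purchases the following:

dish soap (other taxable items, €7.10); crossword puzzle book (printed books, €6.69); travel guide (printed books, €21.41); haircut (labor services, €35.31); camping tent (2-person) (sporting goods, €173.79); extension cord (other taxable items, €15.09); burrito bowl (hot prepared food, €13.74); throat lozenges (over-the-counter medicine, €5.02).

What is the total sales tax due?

Dish soap €7.10: other taxable items → 6% + 0% city = 6% → €0.43
Crossword puzzle book €6.69: printed books → 0% + 2.75% city = 2.75% → €0.18
Travel guide €21.41: printed books → 0% + 2.75% city = 2.75% → €0.59
Haircut €35.31: labor services → 5.25% + 2.5% city = 7.75% → €2.74
Camping tent (2-person) €173.79: sporting goods → 4% + 1% city = 5% → €8.69
Extension cord €15.09: other taxable items → 6% + 0% city = 6% → €0.91
Burrito bowl €13.74: hot prepared food → 8.25% + 0.75% city = 9% → €1.24
Throat lozenges €5.02: over-the-counter medicine → 4.25% + 0% city = 4.25% → €0.21
Total tax = €0.43 + €0.18 + €0.59 + €2.74 + €8.69 + €0.91 + €1.24 + €0.21 = €14.99

€14.99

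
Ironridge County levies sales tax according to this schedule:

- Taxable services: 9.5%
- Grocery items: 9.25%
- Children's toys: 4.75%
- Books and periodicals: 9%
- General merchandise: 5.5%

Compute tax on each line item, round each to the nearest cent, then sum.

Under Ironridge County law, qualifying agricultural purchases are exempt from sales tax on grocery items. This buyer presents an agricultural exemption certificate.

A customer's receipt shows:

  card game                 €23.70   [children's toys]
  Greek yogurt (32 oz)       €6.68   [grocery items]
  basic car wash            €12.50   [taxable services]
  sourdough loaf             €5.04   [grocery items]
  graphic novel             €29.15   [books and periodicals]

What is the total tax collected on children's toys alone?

Card game €23.70: children's toys → 4.75% → €1.13
Tax on children's toys = €1.13

€1.13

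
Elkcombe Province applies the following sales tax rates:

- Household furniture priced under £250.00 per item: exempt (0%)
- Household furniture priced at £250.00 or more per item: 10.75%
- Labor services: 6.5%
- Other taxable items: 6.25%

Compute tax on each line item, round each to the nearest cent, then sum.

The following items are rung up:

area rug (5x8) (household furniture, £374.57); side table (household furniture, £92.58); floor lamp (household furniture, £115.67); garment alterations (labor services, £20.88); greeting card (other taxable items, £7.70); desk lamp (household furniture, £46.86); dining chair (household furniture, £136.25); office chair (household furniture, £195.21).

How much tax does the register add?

Area rug (5x8) £374.57: household furniture, £250.00 or more → 10.75% → £40.27
Side table £92.58: household furniture, under £250.00 → 0% → £0.00
Floor lamp £115.67: household furniture, under £250.00 → 0% → £0.00
Garment alterations £20.88: labor services → 6.5% → £1.36
Greeting card £7.70: other taxable items → 6.25% → £0.48
Desk lamp £46.86: household furniture, under £250.00 → 0% → £0.00
Dining chair £136.25: household furniture, under £250.00 → 0% → £0.00
Office chair £195.21: household furniture, under £250.00 → 0% → £0.00
Total tax = £40.27 + £1.36 + £0.48 = £42.11

£42.11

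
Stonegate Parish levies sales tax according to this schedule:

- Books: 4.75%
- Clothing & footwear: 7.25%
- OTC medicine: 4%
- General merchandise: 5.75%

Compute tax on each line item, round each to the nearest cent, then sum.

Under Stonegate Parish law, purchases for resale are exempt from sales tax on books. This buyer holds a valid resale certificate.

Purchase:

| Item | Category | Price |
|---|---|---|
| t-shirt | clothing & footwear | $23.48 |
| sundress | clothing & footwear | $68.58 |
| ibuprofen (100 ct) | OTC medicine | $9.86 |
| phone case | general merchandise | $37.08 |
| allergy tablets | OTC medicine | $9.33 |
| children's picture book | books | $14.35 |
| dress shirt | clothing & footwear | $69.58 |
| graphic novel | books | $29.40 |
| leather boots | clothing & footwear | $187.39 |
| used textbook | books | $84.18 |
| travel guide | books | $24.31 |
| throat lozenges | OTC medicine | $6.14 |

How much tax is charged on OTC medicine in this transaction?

Ibuprofen (100 ct) $9.86: OTC medicine → 4% → $0.39
Allergy tablets $9.33: OTC medicine → 4% → $0.37
Throat lozenges $6.14: OTC medicine → 4% → $0.25
Tax on OTC medicine = $0.39 + $0.37 + $0.25 = $1.01

$1.01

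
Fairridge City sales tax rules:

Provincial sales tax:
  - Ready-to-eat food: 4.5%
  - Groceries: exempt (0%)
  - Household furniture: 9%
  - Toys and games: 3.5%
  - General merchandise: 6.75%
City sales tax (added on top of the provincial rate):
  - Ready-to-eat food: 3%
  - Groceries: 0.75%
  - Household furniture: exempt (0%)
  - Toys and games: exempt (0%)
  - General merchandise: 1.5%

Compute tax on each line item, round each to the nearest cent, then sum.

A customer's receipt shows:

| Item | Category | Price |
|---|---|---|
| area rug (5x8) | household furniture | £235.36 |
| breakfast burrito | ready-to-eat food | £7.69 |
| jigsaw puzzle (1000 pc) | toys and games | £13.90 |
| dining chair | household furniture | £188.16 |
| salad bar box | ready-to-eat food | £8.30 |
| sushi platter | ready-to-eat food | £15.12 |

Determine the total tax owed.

Area rug (5x8) £235.36: household furniture → 9% + 0% city = 9% → £21.18
Breakfast burrito £7.69: ready-to-eat food → 4.5% + 3% city = 7.5% → £0.58
Jigsaw puzzle (1000 pc) £13.90: toys and games → 3.5% + 0% city = 3.5% → £0.49
Dining chair £188.16: household furniture → 9% + 0% city = 9% → £16.93
Salad bar box £8.30: ready-to-eat food → 4.5% + 3% city = 7.5% → £0.62
Sushi platter £15.12: ready-to-eat food → 4.5% + 3% city = 7.5% → £1.13
Total tax = £21.18 + £0.58 + £0.49 + £16.93 + £0.62 + £1.13 = £40.93

£40.93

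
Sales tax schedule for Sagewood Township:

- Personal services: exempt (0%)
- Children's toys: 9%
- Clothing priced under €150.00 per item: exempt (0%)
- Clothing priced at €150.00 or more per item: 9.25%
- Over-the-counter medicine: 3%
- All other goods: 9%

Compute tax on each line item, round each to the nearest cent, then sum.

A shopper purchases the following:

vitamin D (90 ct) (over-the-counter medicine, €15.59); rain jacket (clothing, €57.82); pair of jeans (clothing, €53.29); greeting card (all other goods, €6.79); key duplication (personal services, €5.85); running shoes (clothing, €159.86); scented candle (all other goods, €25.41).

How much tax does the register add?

Vitamin D (90 ct) €15.59: over-the-counter medicine → 3% → €0.47
Rain jacket €57.82: clothing, under €150.00 → 0% → €0.00
Pair of jeans €53.29: clothing, under €150.00 → 0% → €0.00
Greeting card €6.79: all other goods → 9% → €0.61
Key duplication €5.85: personal services → 0% → €0.00
Running shoes €159.86: clothing, €150.00 or more → 9.25% → €14.79
Scented candle €25.41: all other goods → 9% → €2.29
Total tax = €0.47 + €0.61 + €14.79 + €2.29 = €18.16

€18.16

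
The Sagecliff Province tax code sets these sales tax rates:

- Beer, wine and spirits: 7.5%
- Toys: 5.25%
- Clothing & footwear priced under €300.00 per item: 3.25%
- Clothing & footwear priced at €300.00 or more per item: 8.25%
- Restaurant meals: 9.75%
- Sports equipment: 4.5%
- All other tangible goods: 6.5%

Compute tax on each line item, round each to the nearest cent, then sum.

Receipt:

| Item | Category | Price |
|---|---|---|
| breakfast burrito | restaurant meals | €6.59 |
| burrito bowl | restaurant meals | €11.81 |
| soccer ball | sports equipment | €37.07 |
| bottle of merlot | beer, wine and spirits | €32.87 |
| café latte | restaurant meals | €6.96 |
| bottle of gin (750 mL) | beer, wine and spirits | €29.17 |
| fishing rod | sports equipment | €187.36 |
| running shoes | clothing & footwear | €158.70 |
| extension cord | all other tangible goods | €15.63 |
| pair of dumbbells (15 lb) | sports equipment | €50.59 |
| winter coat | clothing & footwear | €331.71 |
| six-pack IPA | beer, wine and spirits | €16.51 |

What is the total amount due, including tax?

€939.27

Breakfast burrito €6.59: restaurant meals → 9.75% → €0.64
Burrito bowl €11.81: restaurant meals → 9.75% → €1.15
Soccer ball €37.07: sports equipment → 4.5% → €1.67
Bottle of merlot €32.87: beer, wine and spirits → 7.5% → €2.47
Café latte €6.96: restaurant meals → 9.75% → €0.68
Bottle of gin (750 mL) €29.17: beer, wine and spirits → 7.5% → €2.19
Fishing rod €187.36: sports equipment → 4.5% → €8.43
Running shoes €158.70: clothing & footwear, under €300.00 → 3.25% → €5.16
Extension cord €15.63: all other tangible goods → 6.5% → €1.02
Pair of dumbbells (15 lb) €50.59: sports equipment → 4.5% → €2.28
Winter coat €331.71: clothing & footwear, €300.00 or more → 8.25% → €27.37
Six-pack IPA €16.51: beer, wine and spirits → 7.5% → €1.24
Subtotal = €884.97; tax = €54.30; total due = €939.27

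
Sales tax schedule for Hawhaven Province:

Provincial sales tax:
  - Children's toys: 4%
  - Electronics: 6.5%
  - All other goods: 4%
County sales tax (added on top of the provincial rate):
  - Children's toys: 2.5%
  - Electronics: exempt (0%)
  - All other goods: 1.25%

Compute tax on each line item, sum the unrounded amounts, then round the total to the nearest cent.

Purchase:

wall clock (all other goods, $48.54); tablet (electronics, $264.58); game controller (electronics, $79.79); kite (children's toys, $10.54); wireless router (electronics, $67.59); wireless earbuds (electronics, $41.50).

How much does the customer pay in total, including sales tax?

Wall clock $48.54: all other goods → 4% + 1.25% county = 5.25% → $2.54835
Tablet $264.58: electronics → 6.5% + 0% county = 6.5% → $17.1977
Game controller $79.79: electronics → 6.5% + 0% county = 6.5% → $5.18635
Kite $10.54: children's toys → 4% + 2.5% county = 6.5% → $0.6851
Wireless router $67.59: electronics → 6.5% + 0% county = 6.5% → $4.39335
Wireless earbuds $41.50: electronics → 6.5% + 0% county = 6.5% → $2.6975
Subtotal = $512.54; unrounded tax = $32.70835 → $32.71; total due = $545.25

$545.25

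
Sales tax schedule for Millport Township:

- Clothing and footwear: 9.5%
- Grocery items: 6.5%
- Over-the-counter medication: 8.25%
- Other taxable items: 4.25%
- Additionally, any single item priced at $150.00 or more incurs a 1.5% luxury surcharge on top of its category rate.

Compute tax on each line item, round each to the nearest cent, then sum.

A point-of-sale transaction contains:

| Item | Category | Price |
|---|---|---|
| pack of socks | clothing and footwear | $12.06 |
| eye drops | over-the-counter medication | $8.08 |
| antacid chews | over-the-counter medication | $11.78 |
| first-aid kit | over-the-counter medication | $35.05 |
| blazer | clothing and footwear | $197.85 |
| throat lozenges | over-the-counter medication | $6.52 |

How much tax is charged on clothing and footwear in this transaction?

Pack of socks $12.06: clothing and footwear → 9.5% → $1.15
Blazer $197.85: clothing and footwear → 9.5% + 1.5% surcharge = 11% → $21.76
Tax on clothing and footwear = $1.15 + $21.76 = $22.91

$22.91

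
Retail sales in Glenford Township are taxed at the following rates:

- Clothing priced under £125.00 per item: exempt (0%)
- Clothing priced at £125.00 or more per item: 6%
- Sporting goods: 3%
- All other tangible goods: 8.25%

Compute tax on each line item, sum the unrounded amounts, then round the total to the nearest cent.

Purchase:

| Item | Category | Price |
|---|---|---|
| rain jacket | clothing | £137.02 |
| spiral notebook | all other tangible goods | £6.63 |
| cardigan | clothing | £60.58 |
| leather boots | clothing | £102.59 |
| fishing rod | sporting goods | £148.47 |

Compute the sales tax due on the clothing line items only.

Rain jacket £137.02: clothing, £125.00 or more → 6% → £8.2212
Cardigan £60.58: clothing, under £125.00 → 0% → £0.00
Leather boots £102.59: clothing, under £125.00 → 0% → £0.00
Tax on clothing: unrounded sum = £8.2212 → £8.22

£8.22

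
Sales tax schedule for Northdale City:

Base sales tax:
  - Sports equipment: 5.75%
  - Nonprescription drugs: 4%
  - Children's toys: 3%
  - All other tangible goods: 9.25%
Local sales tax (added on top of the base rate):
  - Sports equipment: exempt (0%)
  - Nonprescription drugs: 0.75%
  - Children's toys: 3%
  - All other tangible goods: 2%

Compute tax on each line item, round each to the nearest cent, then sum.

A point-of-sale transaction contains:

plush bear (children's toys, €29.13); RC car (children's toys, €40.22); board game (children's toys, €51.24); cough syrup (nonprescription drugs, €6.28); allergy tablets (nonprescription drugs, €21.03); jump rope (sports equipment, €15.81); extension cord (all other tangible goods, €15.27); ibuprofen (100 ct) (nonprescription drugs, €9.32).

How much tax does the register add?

€11.60

Plush bear €29.13: children's toys → 3% + 3% local = 6% → €1.75
RC car €40.22: children's toys → 3% + 3% local = 6% → €2.41
Board game €51.24: children's toys → 3% + 3% local = 6% → €3.07
Cough syrup €6.28: nonprescription drugs → 4% + 0.75% local = 4.75% → €0.30
Allergy tablets €21.03: nonprescription drugs → 4% + 0.75% local = 4.75% → €1.00
Jump rope €15.81: sports equipment → 5.75% + 0% local = 5.75% → €0.91
Extension cord €15.27: all other tangible goods → 9.25% + 2% local = 11.25% → €1.72
Ibuprofen (100 ct) €9.32: nonprescription drugs → 4% + 0.75% local = 4.75% → €0.44
Total tax = €1.75 + €2.41 + €3.07 + €0.30 + €1.00 + €0.91 + €1.72 + €0.44 = €11.60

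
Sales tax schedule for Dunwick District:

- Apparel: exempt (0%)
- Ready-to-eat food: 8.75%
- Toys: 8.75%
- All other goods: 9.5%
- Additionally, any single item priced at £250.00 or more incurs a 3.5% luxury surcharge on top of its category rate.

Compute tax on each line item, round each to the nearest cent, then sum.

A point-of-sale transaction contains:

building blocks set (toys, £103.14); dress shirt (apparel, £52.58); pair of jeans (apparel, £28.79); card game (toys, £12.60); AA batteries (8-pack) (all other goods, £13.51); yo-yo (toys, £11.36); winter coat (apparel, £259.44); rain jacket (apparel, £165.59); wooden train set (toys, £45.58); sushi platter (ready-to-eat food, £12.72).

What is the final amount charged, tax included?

Building blocks set £103.14: toys → 8.75% → £9.02
Dress shirt £52.58: apparel → 0% → £0.00
Pair of jeans £28.79: apparel → 0% → £0.00
Card game £12.60: toys → 8.75% → £1.10
AA batteries (8-pack) £13.51: all other goods → 9.5% → £1.28
Yo-yo £11.36: toys → 8.75% → £0.99
Winter coat £259.44: apparel → 0% + 3.5% surcharge = 3.5% → £9.08
Rain jacket £165.59: apparel → 0% → £0.00
Wooden train set £45.58: toys → 8.75% → £3.99
Sushi platter £12.72: ready-to-eat food → 8.75% → £1.11
Subtotal = £705.31; tax = £26.57; total due = £731.88

£731.88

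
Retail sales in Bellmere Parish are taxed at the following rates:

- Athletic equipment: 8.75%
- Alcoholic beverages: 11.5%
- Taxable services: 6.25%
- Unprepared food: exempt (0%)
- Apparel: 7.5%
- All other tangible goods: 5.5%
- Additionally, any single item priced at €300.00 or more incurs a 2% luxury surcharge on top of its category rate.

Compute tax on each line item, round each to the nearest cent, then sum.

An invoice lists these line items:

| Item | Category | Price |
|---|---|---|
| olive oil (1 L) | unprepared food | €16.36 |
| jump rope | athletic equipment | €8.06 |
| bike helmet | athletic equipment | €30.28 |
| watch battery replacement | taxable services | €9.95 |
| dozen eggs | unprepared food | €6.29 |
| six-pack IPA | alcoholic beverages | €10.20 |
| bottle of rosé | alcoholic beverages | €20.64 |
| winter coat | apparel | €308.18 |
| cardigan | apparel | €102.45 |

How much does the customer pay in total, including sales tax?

Olive oil (1 L) €16.36: unprepared food → 0% → €0.00
Jump rope €8.06: athletic equipment → 8.75% → €0.71
Bike helmet €30.28: athletic equipment → 8.75% → €2.65
Watch battery replacement €9.95: taxable services → 6.25% → €0.62
Dozen eggs €6.29: unprepared food → 0% → €0.00
Six-pack IPA €10.20: alcoholic beverages → 11.5% → €1.17
Bottle of rosé €20.64: alcoholic beverages → 11.5% → €2.37
Winter coat €308.18: apparel → 7.5% + 2% surcharge = 9.5% → €29.28
Cardigan €102.45: apparel → 7.5% → €7.68
Subtotal = €512.41; tax = €44.48; total due = €556.89

€556.89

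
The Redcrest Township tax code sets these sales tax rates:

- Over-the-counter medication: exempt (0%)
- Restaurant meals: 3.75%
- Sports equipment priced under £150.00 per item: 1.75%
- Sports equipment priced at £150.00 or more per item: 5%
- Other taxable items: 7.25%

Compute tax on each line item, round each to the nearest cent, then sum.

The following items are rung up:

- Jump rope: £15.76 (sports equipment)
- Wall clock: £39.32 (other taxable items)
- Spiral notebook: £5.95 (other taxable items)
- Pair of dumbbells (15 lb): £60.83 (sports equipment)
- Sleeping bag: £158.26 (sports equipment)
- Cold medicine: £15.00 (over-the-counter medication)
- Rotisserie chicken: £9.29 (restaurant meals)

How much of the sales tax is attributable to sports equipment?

Jump rope £15.76: sports equipment, under £150.00 → 1.75% → £0.28
Pair of dumbbells (15 lb) £60.83: sports equipment, under £150.00 → 1.75% → £1.06
Sleeping bag £158.26: sports equipment, £150.00 or more → 5% → £7.91
Tax on sports equipment = £0.28 + £1.06 + £7.91 = £9.25

£9.25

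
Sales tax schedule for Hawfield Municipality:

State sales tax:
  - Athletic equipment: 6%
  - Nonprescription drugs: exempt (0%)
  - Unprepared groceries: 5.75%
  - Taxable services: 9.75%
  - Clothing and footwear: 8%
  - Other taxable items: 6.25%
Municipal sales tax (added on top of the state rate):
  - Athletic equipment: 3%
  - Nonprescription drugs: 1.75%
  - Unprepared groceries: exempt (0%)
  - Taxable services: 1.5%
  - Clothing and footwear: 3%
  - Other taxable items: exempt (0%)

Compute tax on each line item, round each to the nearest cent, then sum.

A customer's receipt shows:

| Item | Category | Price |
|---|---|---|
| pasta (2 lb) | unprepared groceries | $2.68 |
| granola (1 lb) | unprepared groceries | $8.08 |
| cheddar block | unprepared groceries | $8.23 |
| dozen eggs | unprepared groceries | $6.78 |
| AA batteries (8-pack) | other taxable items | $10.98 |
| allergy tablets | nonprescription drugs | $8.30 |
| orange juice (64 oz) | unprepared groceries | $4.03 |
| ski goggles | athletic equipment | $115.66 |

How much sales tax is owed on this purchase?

Pasta (2 lb) $2.68: unprepared groceries → 5.75% + 0% municipal = 5.75% → $0.15
Granola (1 lb) $8.08: unprepared groceries → 5.75% + 0% municipal = 5.75% → $0.46
Cheddar block $8.23: unprepared groceries → 5.75% + 0% municipal = 5.75% → $0.47
Dozen eggs $6.78: unprepared groceries → 5.75% + 0% municipal = 5.75% → $0.39
AA batteries (8-pack) $10.98: other taxable items → 6.25% + 0% municipal = 6.25% → $0.69
Allergy tablets $8.30: nonprescription drugs → 0% + 1.75% municipal = 1.75% → $0.15
Orange juice (64 oz) $4.03: unprepared groceries → 5.75% + 0% municipal = 5.75% → $0.23
Ski goggles $115.66: athletic equipment → 6% + 3% municipal = 9% → $10.41
Total tax = $0.15 + $0.46 + $0.47 + $0.39 + $0.69 + $0.15 + $0.23 + $10.41 = $12.95

$12.95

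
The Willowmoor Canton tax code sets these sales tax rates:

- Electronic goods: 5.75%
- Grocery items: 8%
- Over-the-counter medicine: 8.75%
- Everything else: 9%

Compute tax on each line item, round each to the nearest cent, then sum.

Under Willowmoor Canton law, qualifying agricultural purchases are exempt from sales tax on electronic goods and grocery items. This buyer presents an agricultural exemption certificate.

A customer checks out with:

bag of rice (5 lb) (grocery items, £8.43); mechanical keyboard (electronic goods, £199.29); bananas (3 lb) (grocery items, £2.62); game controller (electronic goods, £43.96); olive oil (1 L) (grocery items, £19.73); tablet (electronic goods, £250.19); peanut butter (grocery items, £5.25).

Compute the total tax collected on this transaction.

Bag of rice (5 lb) £8.43: grocery items, buyer-exempt → 0% → £0.00
Mechanical keyboard £199.29: electronic goods, buyer-exempt → 0% → £0.00
Bananas (3 lb) £2.62: grocery items, buyer-exempt → 0% → £0.00
Game controller £43.96: electronic goods, buyer-exempt → 0% → £0.00
Olive oil (1 L) £19.73: grocery items, buyer-exempt → 0% → £0.00
Tablet £250.19: electronic goods, buyer-exempt → 0% → £0.00
Peanut butter £5.25: grocery items, buyer-exempt → 0% → £0.00
Total tax = £0.00

£0.00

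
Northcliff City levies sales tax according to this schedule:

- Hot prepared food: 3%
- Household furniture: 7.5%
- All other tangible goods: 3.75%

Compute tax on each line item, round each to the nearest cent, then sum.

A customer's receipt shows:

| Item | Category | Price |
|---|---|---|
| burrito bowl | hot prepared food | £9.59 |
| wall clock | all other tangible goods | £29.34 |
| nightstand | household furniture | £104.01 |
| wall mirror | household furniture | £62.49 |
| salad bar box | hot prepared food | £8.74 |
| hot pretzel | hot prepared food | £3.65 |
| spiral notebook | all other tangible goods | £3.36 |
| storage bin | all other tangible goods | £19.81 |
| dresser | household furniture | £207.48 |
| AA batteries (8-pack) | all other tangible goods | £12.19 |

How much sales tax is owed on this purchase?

£31.14

Burrito bowl £9.59: hot prepared food → 3% → £0.29
Wall clock £29.34: all other tangible goods → 3.75% → £1.10
Nightstand £104.01: household furniture → 7.5% → £7.80
Wall mirror £62.49: household furniture → 7.5% → £4.69
Salad bar box £8.74: hot prepared food → 3% → £0.26
Hot pretzel £3.65: hot prepared food → 3% → £0.11
Spiral notebook £3.36: all other tangible goods → 3.75% → £0.13
Storage bin £19.81: all other tangible goods → 3.75% → £0.74
Dresser £207.48: household furniture → 7.5% → £15.56
AA batteries (8-pack) £12.19: all other tangible goods → 3.75% → £0.46
Total tax = £0.29 + £1.10 + £7.80 + £4.69 + £0.26 + £0.11 + £0.13 + £0.74 + £15.56 + £0.46 = £31.14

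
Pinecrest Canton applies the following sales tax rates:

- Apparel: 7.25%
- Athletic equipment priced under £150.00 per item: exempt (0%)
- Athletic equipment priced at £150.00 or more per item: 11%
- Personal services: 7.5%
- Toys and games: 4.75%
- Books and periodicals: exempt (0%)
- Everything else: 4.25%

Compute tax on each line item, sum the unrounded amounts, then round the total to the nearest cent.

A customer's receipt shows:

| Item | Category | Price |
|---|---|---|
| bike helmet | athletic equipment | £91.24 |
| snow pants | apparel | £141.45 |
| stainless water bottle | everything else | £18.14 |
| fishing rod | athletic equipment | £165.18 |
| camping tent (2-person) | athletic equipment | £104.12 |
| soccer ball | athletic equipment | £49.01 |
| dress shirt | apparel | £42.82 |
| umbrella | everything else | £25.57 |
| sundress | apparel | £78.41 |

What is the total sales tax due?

£39.07

Bike helmet £91.24: athletic equipment, under £150.00 → 0% → £0.00
Snow pants £141.45: apparel → 7.25% → £10.255125
Stainless water bottle £18.14: everything else → 4.25% → £0.77095
Fishing rod £165.18: athletic equipment, £150.00 or more → 11% → £18.1698
Camping tent (2-person) £104.12: athletic equipment, under £150.00 → 0% → £0.00
Soccer ball £49.01: athletic equipment, under £150.00 → 0% → £0.00
Dress shirt £42.82: apparel → 7.25% → £3.10445
Umbrella £25.57: everything else → 4.25% → £1.086725
Sundress £78.41: apparel → 7.25% → £5.684725
Unrounded tax sum = £39.071775 → £39.07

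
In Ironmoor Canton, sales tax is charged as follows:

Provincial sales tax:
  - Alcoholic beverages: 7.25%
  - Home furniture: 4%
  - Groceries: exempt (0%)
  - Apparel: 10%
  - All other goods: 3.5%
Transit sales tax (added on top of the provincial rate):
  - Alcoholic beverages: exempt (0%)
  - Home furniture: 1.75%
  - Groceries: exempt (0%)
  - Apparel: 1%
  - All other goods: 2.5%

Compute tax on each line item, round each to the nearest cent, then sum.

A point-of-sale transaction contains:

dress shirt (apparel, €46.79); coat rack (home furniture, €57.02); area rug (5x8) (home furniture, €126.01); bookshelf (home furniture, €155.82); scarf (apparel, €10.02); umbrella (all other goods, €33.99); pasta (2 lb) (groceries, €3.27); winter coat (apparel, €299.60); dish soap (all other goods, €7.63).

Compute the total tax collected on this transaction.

Dress shirt €46.79: apparel → 10% + 1% transit = 11% → €5.15
Coat rack €57.02: home furniture → 4% + 1.75% transit = 5.75% → €3.28
Area rug (5x8) €126.01: home furniture → 4% + 1.75% transit = 5.75% → €7.25
Bookshelf €155.82: home furniture → 4% + 1.75% transit = 5.75% → €8.96
Scarf €10.02: apparel → 10% + 1% transit = 11% → €1.10
Umbrella €33.99: all other goods → 3.5% + 2.5% transit = 6% → €2.04
Pasta (2 lb) €3.27: groceries → 0% + 0% transit = 0% → €0.00
Winter coat €299.60: apparel → 10% + 1% transit = 11% → €32.96
Dish soap €7.63: all other goods → 3.5% + 2.5% transit = 6% → €0.46
Total tax = €5.15 + €3.28 + €7.25 + €8.96 + €1.10 + €2.04 + €32.96 + €0.46 = €61.20

€61.20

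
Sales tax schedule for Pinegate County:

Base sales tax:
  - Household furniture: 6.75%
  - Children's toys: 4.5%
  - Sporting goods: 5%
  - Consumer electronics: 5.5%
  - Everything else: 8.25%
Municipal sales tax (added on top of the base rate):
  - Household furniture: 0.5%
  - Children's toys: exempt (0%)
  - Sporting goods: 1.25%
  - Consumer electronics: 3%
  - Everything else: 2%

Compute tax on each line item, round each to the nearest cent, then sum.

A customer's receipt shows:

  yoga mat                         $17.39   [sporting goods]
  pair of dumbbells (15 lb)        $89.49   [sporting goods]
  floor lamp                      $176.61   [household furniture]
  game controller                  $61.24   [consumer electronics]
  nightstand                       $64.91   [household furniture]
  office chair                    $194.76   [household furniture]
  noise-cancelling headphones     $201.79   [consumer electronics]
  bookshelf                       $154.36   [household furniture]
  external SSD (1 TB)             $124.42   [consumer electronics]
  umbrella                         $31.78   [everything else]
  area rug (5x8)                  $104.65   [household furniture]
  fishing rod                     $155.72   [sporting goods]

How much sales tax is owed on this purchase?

$103.02

Yoga mat $17.39: sporting goods → 5% + 1.25% municipal = 6.25% → $1.09
Pair of dumbbells (15 lb) $89.49: sporting goods → 5% + 1.25% municipal = 6.25% → $5.59
Floor lamp $176.61: household furniture → 6.75% + 0.5% municipal = 7.25% → $12.80
Game controller $61.24: consumer electronics → 5.5% + 3% municipal = 8.5% → $5.21
Nightstand $64.91: household furniture → 6.75% + 0.5% municipal = 7.25% → $4.71
Office chair $194.76: household furniture → 6.75% + 0.5% municipal = 7.25% → $14.12
Noise-cancelling headphones $201.79: consumer electronics → 5.5% + 3% municipal = 8.5% → $17.15
Bookshelf $154.36: household furniture → 6.75% + 0.5% municipal = 7.25% → $11.19
External SSD (1 TB) $124.42: consumer electronics → 5.5% + 3% municipal = 8.5% → $10.58
Umbrella $31.78: everything else → 8.25% + 2% municipal = 10.25% → $3.26
Area rug (5x8) $104.65: household furniture → 6.75% + 0.5% municipal = 7.25% → $7.59
Fishing rod $155.72: sporting goods → 5% + 1.25% municipal = 6.25% → $9.73
Total tax = $1.09 + $5.59 + $12.80 + $5.21 + $4.71 + $14.12 + $17.15 + $11.19 + $10.58 + $3.26 + $7.59 + $9.73 = $103.02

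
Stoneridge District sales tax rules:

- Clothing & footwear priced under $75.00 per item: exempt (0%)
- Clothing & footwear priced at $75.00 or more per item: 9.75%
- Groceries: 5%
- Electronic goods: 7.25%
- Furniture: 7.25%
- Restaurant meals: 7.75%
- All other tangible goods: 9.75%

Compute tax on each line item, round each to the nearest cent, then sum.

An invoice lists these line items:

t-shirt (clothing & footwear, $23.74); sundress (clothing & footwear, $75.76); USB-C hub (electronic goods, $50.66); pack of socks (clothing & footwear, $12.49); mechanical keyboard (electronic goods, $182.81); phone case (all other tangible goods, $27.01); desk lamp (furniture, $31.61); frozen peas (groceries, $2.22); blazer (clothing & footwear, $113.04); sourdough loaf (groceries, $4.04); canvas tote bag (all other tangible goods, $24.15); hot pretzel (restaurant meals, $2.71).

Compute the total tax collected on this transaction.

T-shirt $23.74: clothing & footwear, under $75.00 → 0% → $0.00
Sundress $75.76: clothing & footwear, $75.00 or more → 9.75% → $7.39
USB-C hub $50.66: electronic goods → 7.25% → $3.67
Pack of socks $12.49: clothing & footwear, under $75.00 → 0% → $0.00
Mechanical keyboard $182.81: electronic goods → 7.25% → $13.25
Phone case $27.01: all other tangible goods → 9.75% → $2.63
Desk lamp $31.61: furniture → 7.25% → $2.29
Frozen peas $2.22: groceries → 5% → $0.11
Blazer $113.04: clothing & footwear, $75.00 or more → 9.75% → $11.02
Sourdough loaf $4.04: groceries → 5% → $0.20
Canvas tote bag $24.15: all other tangible goods → 9.75% → $2.35
Hot pretzel $2.71: restaurant meals → 7.75% → $0.21
Total tax = $7.39 + $3.67 + $13.25 + $2.63 + $2.29 + $0.11 + $11.02 + $0.20 + $2.35 + $0.21 = $43.12

$43.12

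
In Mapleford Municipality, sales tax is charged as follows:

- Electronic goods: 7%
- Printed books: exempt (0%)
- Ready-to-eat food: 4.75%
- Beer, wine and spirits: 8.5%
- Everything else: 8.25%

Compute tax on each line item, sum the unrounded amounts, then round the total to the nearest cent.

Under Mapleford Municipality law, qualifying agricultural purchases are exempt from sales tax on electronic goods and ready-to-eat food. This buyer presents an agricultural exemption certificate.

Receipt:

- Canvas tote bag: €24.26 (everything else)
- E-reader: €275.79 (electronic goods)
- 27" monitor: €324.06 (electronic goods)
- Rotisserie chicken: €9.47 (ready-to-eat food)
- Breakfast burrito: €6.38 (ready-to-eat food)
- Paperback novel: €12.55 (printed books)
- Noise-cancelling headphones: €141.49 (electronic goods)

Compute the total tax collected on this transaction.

€2.00

Canvas tote bag €24.26: everything else → 8.25% → €2.00145
E-reader €275.79: electronic goods, buyer-exempt → 0% → €0.00
27" monitor €324.06: electronic goods, buyer-exempt → 0% → €0.00
Rotisserie chicken €9.47: ready-to-eat food, buyer-exempt → 0% → €0.00
Breakfast burrito €6.38: ready-to-eat food, buyer-exempt → 0% → €0.00
Paperback novel €12.55: printed books → 0% → €0.00
Noise-cancelling headphones €141.49: electronic goods, buyer-exempt → 0% → €0.00
Unrounded tax sum = €2.00145 → €2.00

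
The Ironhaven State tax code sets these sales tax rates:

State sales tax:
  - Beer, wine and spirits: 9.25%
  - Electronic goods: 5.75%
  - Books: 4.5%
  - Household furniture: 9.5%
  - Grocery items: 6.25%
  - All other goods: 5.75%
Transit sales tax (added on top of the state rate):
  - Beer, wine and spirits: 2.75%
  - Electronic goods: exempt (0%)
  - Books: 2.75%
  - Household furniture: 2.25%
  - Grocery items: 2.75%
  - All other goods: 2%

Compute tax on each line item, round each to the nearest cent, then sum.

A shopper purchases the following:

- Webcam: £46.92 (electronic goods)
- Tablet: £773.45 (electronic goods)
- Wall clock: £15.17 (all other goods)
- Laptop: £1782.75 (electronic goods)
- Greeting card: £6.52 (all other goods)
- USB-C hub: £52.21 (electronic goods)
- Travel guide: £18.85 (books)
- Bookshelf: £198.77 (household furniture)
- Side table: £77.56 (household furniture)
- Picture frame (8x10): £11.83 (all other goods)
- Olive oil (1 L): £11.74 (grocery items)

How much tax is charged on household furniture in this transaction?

Bookshelf £198.77: household furniture → 9.5% + 2.25% transit = 11.75% → £23.36
Side table £77.56: household furniture → 9.5% + 2.25% transit = 11.75% → £9.11
Tax on household furniture = £23.36 + £9.11 = £32.47

£32.47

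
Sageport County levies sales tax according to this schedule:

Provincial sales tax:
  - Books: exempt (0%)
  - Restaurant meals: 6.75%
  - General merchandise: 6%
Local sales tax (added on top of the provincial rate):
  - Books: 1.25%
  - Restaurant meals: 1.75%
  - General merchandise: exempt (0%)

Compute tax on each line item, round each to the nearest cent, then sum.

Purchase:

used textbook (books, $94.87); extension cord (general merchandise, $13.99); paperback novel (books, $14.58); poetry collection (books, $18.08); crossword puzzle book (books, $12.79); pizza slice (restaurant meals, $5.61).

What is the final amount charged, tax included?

Used textbook $94.87: books → 0% + 1.25% local = 1.25% → $1.19
Extension cord $13.99: general merchandise → 6% + 0% local = 6% → $0.84
Paperback novel $14.58: books → 0% + 1.25% local = 1.25% → $0.18
Poetry collection $18.08: books → 0% + 1.25% local = 1.25% → $0.23
Crossword puzzle book $12.79: books → 0% + 1.25% local = 1.25% → $0.16
Pizza slice $5.61: restaurant meals → 6.75% + 1.75% local = 8.5% → $0.48
Subtotal = $159.92; tax = $3.08; total due = $163.00

$163.00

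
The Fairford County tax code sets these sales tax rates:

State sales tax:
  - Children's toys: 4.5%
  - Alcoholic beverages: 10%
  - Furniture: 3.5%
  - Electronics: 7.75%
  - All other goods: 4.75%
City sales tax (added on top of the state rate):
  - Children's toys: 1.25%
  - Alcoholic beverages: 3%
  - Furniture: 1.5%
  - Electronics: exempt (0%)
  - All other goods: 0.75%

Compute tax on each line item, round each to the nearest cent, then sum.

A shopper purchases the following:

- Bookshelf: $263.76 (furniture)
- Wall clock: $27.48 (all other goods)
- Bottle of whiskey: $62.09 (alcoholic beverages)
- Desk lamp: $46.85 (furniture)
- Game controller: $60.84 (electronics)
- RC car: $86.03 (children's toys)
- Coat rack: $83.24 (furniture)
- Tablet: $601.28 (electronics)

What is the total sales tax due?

$85.54

Bookshelf $263.76: furniture → 3.5% + 1.5% city = 5% → $13.19
Wall clock $27.48: all other goods → 4.75% + 0.75% city = 5.5% → $1.51
Bottle of whiskey $62.09: alcoholic beverages → 10% + 3% city = 13% → $8.07
Desk lamp $46.85: furniture → 3.5% + 1.5% city = 5% → $2.34
Game controller $60.84: electronics → 7.75% + 0% city = 7.75% → $4.72
RC car $86.03: children's toys → 4.5% + 1.25% city = 5.75% → $4.95
Coat rack $83.24: furniture → 3.5% + 1.5% city = 5% → $4.16
Tablet $601.28: electronics → 7.75% + 0% city = 7.75% → $46.60
Total tax = $13.19 + $1.51 + $8.07 + $2.34 + $4.72 + $4.95 + $4.16 + $46.60 = $85.54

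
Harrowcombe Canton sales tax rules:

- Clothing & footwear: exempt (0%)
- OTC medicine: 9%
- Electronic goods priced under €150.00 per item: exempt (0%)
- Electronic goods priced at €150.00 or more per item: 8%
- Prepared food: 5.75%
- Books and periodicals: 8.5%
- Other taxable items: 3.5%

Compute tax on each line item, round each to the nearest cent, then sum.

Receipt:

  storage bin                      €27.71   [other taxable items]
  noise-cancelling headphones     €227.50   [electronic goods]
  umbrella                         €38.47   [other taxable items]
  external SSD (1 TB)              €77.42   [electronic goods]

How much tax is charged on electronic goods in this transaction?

Noise-cancelling headphones €227.50: electronic goods, €150.00 or more → 8% → €18.20
External SSD (1 TB) €77.42: electronic goods, under €150.00 → 0% → €0.00
Tax on electronic goods = €18.20 + €0.00 = €18.20

€18.20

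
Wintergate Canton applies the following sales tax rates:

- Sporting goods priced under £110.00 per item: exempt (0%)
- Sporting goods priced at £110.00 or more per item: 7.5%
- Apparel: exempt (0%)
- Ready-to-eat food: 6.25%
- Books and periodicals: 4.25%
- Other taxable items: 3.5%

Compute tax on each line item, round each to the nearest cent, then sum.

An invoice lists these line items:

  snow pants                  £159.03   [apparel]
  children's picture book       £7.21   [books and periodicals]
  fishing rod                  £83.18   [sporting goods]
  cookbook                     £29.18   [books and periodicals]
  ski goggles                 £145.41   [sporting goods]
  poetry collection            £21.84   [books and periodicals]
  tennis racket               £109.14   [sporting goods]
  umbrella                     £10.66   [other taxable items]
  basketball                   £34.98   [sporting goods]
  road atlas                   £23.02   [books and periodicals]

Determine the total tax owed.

£14.74

Snow pants £159.03: apparel → 0% → £0.00
Children's picture book £7.21: books and periodicals → 4.25% → £0.31
Fishing rod £83.18: sporting goods, under £110.00 → 0% → £0.00
Cookbook £29.18: books and periodicals → 4.25% → £1.24
Ski goggles £145.41: sporting goods, £110.00 or more → 7.5% → £10.91
Poetry collection £21.84: books and periodicals → 4.25% → £0.93
Tennis racket £109.14: sporting goods, under £110.00 → 0% → £0.00
Umbrella £10.66: other taxable items → 3.5% → £0.37
Basketball £34.98: sporting goods, under £110.00 → 0% → £0.00
Road atlas £23.02: books and periodicals → 4.25% → £0.98
Total tax = £0.31 + £1.24 + £10.91 + £0.93 + £0.37 + £0.98 = £14.74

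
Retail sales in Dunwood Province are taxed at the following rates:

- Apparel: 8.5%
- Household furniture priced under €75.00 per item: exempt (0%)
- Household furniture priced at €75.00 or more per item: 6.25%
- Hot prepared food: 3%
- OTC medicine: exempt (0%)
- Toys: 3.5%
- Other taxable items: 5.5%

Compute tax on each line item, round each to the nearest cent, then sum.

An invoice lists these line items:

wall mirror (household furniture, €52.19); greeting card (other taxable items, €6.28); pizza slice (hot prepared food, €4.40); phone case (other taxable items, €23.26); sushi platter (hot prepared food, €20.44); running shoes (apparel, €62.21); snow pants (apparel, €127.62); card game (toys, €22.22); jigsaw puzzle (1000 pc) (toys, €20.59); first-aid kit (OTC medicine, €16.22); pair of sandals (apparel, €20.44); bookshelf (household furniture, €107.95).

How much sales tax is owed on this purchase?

Wall mirror €52.19: household furniture, under €75.00 → 0% → €0.00
Greeting card €6.28: other taxable items → 5.5% → €0.35
Pizza slice €4.40: hot prepared food → 3% → €0.13
Phone case €23.26: other taxable items → 5.5% → €1.28
Sushi platter €20.44: hot prepared food → 3% → €0.61
Running shoes €62.21: apparel → 8.5% → €5.29
Snow pants €127.62: apparel → 8.5% → €10.85
Card game €22.22: toys → 3.5% → €0.78
Jigsaw puzzle (1000 pc) €20.59: toys → 3.5% → €0.72
First-aid kit €16.22: OTC medicine → 0% → €0.00
Pair of sandals €20.44: apparel → 8.5% → €1.74
Bookshelf €107.95: household furniture, €75.00 or more → 6.25% → €6.75
Total tax = €0.35 + €0.13 + €1.28 + €0.61 + €5.29 + €10.85 + €0.78 + €0.72 + €1.74 + €6.75 = €28.50

€28.50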